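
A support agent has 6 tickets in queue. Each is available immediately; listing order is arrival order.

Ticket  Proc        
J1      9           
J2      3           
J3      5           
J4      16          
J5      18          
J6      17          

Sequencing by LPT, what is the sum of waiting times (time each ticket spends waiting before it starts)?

229

LPT (decreasing processing time): J5 J6 J4 J1 J3 J2.
J5: waits 0, runs 0→18
J6: waits 18, runs 18→35
J4: waits 35, runs 35→51
J1: waits 51, runs 51→60
J3: waits 60, runs 60→65
J2: waits 65, runs 65→68
Sum = 0+18+35+51+60+65 = 229.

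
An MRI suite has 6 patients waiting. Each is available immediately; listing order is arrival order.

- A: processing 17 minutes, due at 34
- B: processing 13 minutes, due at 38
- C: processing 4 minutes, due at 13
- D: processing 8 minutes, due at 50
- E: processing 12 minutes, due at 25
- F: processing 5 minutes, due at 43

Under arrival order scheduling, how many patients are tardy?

FIFO (arrival order): A B C D E F.
A: 0→17, due 34, tardiness 0
B: 17→30, due 38, tardiness 0
C: 30→34, due 13, tardiness 21
D: 34→42, due 50, tardiness 0
E: 42→54, due 25, tardiness 29
F: 54→59, due 43, tardiness 16
Late patients: 3.

3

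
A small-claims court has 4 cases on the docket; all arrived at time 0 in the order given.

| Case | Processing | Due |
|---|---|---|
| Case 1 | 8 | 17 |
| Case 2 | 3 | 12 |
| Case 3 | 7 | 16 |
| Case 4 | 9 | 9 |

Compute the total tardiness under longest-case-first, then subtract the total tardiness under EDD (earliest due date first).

10

LPT (decreasing processing time): Case 4 Case 1 Case 3 Case 2.
Case 4: 0→9, due 9, tardiness 0
Case 1: 9→17, due 17, tardiness 0
Case 3: 17→24, due 16, tardiness 8
Case 2: 24→27, due 12, tardiness 15
Sum = 0+0+8+15 = 23.
EDD (increasing due date): Case 4 Case 2 Case 3 Case 1.
Case 4: 0→9, due 9, tardiness 0
Case 2: 9→12, due 12, tardiness 0
Case 3: 12→19, due 16, tardiness 3
Case 1: 19→27, due 17, tardiness 10
Sum = 0+0+3+10 = 13.
Difference = 23 − 13 = 10.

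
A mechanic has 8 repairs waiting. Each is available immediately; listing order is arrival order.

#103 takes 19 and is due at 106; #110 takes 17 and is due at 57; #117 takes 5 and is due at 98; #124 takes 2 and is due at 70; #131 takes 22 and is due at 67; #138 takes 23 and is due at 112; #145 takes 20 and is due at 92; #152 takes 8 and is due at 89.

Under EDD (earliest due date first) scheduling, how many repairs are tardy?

EDD (increasing due date): #110 #131 #124 #152 #145 #117 #103 #138.
#110: 0→17, due 57, tardiness 0
#131: 17→39, due 67, tardiness 0
#124: 39→41, due 70, tardiness 0
#152: 41→49, due 89, tardiness 0
#145: 49→69, due 92, tardiness 0
#117: 69→74, due 98, tardiness 0
#103: 74→93, due 106, tardiness 0
#138: 93→116, due 112, tardiness 4
Late repairs: 1.

1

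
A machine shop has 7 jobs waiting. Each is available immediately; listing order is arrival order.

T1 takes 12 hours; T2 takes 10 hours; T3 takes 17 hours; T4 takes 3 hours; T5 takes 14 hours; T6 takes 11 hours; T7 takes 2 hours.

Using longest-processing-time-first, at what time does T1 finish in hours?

43

LPT (decreasing processing time): T3 T5 T1 T6 T2 T4 T7.
T3: 0→17
T5: 17→31
T1: 31→43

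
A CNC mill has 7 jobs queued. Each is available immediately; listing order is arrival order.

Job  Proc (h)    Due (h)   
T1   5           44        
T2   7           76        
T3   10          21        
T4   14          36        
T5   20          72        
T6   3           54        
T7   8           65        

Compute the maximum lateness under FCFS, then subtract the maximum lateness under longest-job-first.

-18

FIFO (arrival order): T1 T2 T3 T4 T5 T6 T7.
T1: 0→5, due 44, lateness -39
T2: 5→12, due 76, lateness -64
T3: 12→22, due 21, lateness 1
T4: 22→36, due 36, lateness 0
T5: 36→56, due 72, lateness -16
T6: 56→59, due 54, lateness 5
T7: 59→67, due 65, lateness 2
Maximum = 5.
LPT (decreasing processing time): T5 T4 T3 T7 T2 T1 T6.
T5: 0→20, due 72, lateness -52
T4: 20→34, due 36, lateness -2
T3: 34→44, due 21, lateness 23
T7: 44→52, due 65, lateness -13
T2: 52→59, due 76, lateness -17
T1: 59→64, due 44, lateness 20
T6: 64→67, due 54, lateness 13
Maximum = 23.
Difference = 5 − 23 = -18.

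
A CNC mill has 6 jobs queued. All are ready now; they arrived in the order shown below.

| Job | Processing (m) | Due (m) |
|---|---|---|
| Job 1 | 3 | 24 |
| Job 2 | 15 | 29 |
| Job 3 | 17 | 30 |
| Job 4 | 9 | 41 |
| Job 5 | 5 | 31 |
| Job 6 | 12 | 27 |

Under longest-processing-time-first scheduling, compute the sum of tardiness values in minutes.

96

LPT (decreasing processing time): Job 3 Job 2 Job 6 Job 4 Job 5 Job 1.
Job 3: 0→17, due 30, tardiness 0
Job 2: 17→32, due 29, tardiness 3
Job 6: 32→44, due 27, tardiness 17
Job 4: 44→53, due 41, tardiness 12
Job 5: 53→58, due 31, tardiness 27
Job 1: 58→61, due 24, tardiness 37
Sum = 0+3+17+12+27+37 = 96.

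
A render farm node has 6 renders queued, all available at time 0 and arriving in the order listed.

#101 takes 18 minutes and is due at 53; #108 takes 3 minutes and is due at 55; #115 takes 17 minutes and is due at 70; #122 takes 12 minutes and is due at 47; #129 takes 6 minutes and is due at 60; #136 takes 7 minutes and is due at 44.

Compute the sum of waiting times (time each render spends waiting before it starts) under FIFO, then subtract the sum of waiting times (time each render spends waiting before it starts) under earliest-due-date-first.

FIFO (arrival order): #101 #108 #115 #122 #129 #136.
#101: waits 0, runs 0→18
#108: waits 18, runs 18→21
#115: waits 21, runs 21→38
#122: waits 38, runs 38→50
#129: waits 50, runs 50→56
#136: waits 56, runs 56→63
Sum = 0+18+21+38+50+56 = 183.
EDD (increasing due date): #136 #122 #101 #108 #129 #115.
#136: waits 0, runs 0→7
#122: waits 7, runs 7→19
#101: waits 19, runs 19→37
#108: waits 37, runs 37→40
#129: waits 40, runs 40→46
#115: waits 46, runs 46→63
Sum = 0+7+19+37+40+46 = 149.
Difference = 183 − 149 = 34.

34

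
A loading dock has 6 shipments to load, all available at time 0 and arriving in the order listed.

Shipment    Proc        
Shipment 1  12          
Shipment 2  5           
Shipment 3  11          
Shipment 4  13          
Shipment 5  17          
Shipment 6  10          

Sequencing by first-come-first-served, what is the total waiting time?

156

FIFO (arrival order): Shipment 1 Shipment 2 Shipment 3 Shipment 4 Shipment 5 Shipment 6.
Shipment 1: waits 0, runs 0→12
Shipment 2: waits 12, runs 12→17
Shipment 3: waits 17, runs 17→28
Shipment 4: waits 28, runs 28→41
Shipment 5: waits 41, runs 41→58
Shipment 6: waits 58, runs 58→68
Sum = 0+12+17+28+41+58 = 156.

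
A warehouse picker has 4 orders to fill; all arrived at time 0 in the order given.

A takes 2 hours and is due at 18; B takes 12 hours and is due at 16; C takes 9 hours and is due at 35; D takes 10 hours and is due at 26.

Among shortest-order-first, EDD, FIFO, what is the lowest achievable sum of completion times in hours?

67

SPT (increasing processing time): A C D B.
A: 0→2
C: 2→11
D: 11→21
B: 21→33
Sum = 2+11+21+33 = 67.
EDD (increasing due date): B A D C.
B: 0→12
A: 12→14
D: 14→24
C: 24→33
Sum = 12+14+24+33 = 83.
FIFO (arrival order): A B C D.
A: 0→2
B: 2→14
C: 14→23
D: 23→33
Sum = 2+14+23+33 = 72.
SPT 67, EDD 83, FIFO 72 → minimum 67.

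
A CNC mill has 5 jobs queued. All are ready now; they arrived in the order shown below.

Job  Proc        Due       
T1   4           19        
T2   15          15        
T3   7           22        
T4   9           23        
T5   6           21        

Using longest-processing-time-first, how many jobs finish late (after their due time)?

LPT (decreasing processing time): T2 T4 T3 T5 T1.
T2: 0→15, due 15, tardiness 0
T4: 15→24, due 23, tardiness 1
T3: 24→31, due 22, tardiness 9
T5: 31→37, due 21, tardiness 16
T1: 37→41, due 19, tardiness 22
Late jobs: 4.

4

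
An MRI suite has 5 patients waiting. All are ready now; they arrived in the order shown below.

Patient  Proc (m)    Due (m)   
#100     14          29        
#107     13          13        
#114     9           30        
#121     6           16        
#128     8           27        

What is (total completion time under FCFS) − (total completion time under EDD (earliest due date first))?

FIFO (arrival order): #100 #107 #114 #121 #128.
#100: 0→14
#107: 14→27
#114: 27→36
#121: 36→42
#128: 42→50
Sum = 14+27+36+42+50 = 169.
EDD (increasing due date): #107 #121 #128 #100 #114.
#107: 0→13
#121: 13→19
#128: 19→27
#100: 27→41
#114: 41→50
Sum = 13+19+27+41+50 = 150.
Difference = 169 − 150 = 19.

19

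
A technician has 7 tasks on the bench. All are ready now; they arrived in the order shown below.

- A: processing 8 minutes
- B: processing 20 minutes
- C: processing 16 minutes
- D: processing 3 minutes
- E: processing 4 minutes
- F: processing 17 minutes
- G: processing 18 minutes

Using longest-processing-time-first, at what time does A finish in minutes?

LPT (decreasing processing time): B G F C A E D.
B: 0→20
G: 20→38
F: 38→55
C: 55→71
A: 71→79

79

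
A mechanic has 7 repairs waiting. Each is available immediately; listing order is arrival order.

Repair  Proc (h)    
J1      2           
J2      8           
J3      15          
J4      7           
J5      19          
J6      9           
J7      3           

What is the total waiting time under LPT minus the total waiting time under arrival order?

LPT (decreasing processing time): J5 J3 J6 J2 J4 J7 J1.
J5: waits 0, runs 0→19
J3: waits 19, runs 19→34
J6: waits 34, runs 34→43
J2: waits 43, runs 43→51
J4: waits 51, runs 51→58
J7: waits 58, runs 58→61
J1: waits 61, runs 61→63
Sum = 0+19+34+43+51+58+61 = 266.
FIFO (arrival order): J1 J2 J3 J4 J5 J6 J7.
J1: waits 0, runs 0→2
J2: waits 2, runs 2→10
J3: waits 10, runs 10→25
J4: waits 25, runs 25→32
J5: waits 32, runs 32→51
J6: waits 51, runs 51→60
J7: waits 60, runs 60→63
Sum = 0+2+10+25+32+51+60 = 180.
Difference = 266 − 180 = 86.

86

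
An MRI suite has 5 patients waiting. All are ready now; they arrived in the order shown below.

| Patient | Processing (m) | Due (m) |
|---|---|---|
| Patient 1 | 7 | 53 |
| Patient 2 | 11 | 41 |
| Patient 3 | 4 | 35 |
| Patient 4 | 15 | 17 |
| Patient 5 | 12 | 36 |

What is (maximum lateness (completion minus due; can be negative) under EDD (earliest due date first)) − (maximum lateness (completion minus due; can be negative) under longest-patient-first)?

EDD (increasing due date): Patient 4 Patient 3 Patient 5 Patient 2 Patient 1.
Patient 4: 0→15, due 17, lateness -2
Patient 3: 15→19, due 35, lateness -16
Patient 5: 19→31, due 36, lateness -5
Patient 2: 31→42, due 41, lateness 1
Patient 1: 42→49, due 53, lateness -4
Maximum = 1.
LPT (decreasing processing time): Patient 4 Patient 5 Patient 2 Patient 1 Patient 3.
Patient 4: 0→15, due 17, lateness -2
Patient 5: 15→27, due 36, lateness -9
Patient 2: 27→38, due 41, lateness -3
Patient 1: 38→45, due 53, lateness -8
Patient 3: 45→49, due 35, lateness 14
Maximum = 14.
Difference = 1 − 14 = -13.

-13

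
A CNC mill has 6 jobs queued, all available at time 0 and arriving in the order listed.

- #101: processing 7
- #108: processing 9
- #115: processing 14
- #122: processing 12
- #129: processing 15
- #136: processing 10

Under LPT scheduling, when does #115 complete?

29

LPT (decreasing processing time): #129 #115 #122 #136 #108 #101.
#129: 0→15
#115: 15→29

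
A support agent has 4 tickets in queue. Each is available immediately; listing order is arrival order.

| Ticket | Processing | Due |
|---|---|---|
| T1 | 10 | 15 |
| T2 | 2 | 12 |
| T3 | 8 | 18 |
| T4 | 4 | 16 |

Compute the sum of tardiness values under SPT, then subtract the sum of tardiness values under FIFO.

SPT (increasing processing time): T2 T4 T3 T1.
T2: 0→2, due 12, tardiness 0
T4: 2→6, due 16, tardiness 0
T3: 6→14, due 18, tardiness 0
T1: 14→24, due 15, tardiness 9
Sum = 0+0+0+9 = 9.
FIFO (arrival order): T1 T2 T3 T4.
T1: 0→10, due 15, tardiness 0
T2: 10→12, due 12, tardiness 0
T3: 12→20, due 18, tardiness 2
T4: 20→24, due 16, tardiness 8
Sum = 0+0+2+8 = 10.
Difference = 9 − 10 = -1.

-1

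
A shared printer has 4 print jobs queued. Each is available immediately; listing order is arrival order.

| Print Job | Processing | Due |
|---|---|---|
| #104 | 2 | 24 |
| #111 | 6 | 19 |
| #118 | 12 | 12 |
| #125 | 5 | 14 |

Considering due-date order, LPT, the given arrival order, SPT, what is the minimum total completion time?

EDD (increasing due date): #118 #125 #111 #104.
#118: 0→12
#125: 12→17
#111: 17→23
#104: 23→25
Sum = 12+17+23+25 = 77.
LPT (decreasing processing time): #118 #111 #125 #104.
#118: 0→12
#111: 12→18
#125: 18→23
#104: 23→25
Sum = 12+18+23+25 = 78.
FIFO (arrival order): #104 #111 #118 #125.
#104: 0→2
#111: 2→8
#118: 8→20
#125: 20→25
Sum = 2+8+20+25 = 55.
SPT (increasing processing time): #104 #125 #111 #118.
#104: 0→2
#125: 2→7
#111: 7→13
#118: 13→25
Sum = 2+7+13+25 = 47.
EDD 77, LPT 78, FIFO 55, SPT 47 → minimum 47.

47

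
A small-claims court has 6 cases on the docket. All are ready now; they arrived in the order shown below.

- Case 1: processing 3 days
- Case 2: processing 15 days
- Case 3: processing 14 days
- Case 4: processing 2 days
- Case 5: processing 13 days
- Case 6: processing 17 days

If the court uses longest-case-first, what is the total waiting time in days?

LPT (decreasing processing time): Case 6 Case 2 Case 3 Case 5 Case 1 Case 4.
Case 6: waits 0, runs 0→17
Case 2: waits 17, runs 17→32
Case 3: waits 32, runs 32→46
Case 5: waits 46, runs 46→59
Case 1: waits 59, runs 59→62
Case 4: waits 62, runs 62→64
Sum = 0+17+32+46+59+62 = 216.

216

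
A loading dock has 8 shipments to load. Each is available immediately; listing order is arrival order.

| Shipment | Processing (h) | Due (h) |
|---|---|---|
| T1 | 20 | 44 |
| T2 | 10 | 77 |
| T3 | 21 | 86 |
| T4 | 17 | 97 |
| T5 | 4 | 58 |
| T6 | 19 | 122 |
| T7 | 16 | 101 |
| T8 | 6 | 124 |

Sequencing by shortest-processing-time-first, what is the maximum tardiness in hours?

48

SPT (increasing processing time): T5 T8 T2 T7 T4 T6 T1 T3.
T5: 0→4, due 58, tardiness 0
T8: 4→10, due 124, tardiness 0
T2: 10→20, due 77, tardiness 0
T7: 20→36, due 101, tardiness 0
T4: 36→53, due 97, tardiness 0
T6: 53→72, due 122, tardiness 0
T1: 72→92, due 44, tardiness 48
T3: 92→113, due 86, tardiness 27
Maximum = 48.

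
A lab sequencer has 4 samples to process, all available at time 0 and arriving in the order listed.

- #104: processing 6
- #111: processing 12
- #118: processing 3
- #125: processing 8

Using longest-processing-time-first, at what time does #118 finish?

LPT (decreasing processing time): #111 #125 #104 #118.
#111: 0→12
#125: 12→20
#104: 20→26
#118: 26→29

29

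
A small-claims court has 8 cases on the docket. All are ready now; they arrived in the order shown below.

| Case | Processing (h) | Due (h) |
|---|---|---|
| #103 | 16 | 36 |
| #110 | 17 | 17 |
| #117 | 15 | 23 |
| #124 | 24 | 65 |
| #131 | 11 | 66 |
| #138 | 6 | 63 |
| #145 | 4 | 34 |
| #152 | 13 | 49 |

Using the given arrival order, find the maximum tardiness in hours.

59

FIFO (arrival order): #103 #110 #117 #124 #131 #138 #145 #152.
#103: 0→16, due 36, tardiness 0
#110: 16→33, due 17, tardiness 16
#117: 33→48, due 23, tardiness 25
#124: 48→72, due 65, tardiness 7
#131: 72→83, due 66, tardiness 17
#138: 83→89, due 63, tardiness 26
#145: 89→93, due 34, tardiness 59
#152: 93→106, due 49, tardiness 57
Maximum = 59.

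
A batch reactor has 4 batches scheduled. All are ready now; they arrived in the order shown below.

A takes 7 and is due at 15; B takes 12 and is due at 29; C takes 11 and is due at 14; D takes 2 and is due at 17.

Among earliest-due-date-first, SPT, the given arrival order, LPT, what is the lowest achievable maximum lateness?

3

EDD (increasing due date): C A D B.
C: 0→11, due 14, lateness -3
A: 11→18, due 15, lateness 3
D: 18→20, due 17, lateness 3
B: 20→32, due 29, lateness 3
Maximum = 3.
SPT (increasing processing time): D A C B.
D: 0→2, due 17, lateness -15
A: 2→9, due 15, lateness -6
C: 9→20, due 14, lateness 6
B: 20→32, due 29, lateness 3
Maximum = 6.
FIFO (arrival order): A B C D.
A: 0→7, due 15, lateness -8
B: 7→19, due 29, lateness -10
C: 19→30, due 14, lateness 16
D: 30→32, due 17, lateness 15
Maximum = 16.
LPT (decreasing processing time): B C A D.
B: 0→12, due 29, lateness -17
C: 12→23, due 14, lateness 9
A: 23→30, due 15, lateness 15
D: 30→32, due 17, lateness 15
Maximum = 15.
EDD 3, SPT 6, FIFO 16, LPT 15 → minimum 3.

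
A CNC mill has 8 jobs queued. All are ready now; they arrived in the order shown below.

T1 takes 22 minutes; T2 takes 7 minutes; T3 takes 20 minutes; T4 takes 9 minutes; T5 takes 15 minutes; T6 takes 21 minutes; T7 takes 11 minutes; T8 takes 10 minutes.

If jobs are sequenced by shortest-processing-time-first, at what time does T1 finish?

115

SPT (increasing processing time): T2 T4 T8 T7 T5 T3 T6 T1.
T2: 0→7
T4: 7→16
T8: 16→26
T7: 26→37
T5: 37→52
T3: 52→72
T6: 72→93
T1: 93→115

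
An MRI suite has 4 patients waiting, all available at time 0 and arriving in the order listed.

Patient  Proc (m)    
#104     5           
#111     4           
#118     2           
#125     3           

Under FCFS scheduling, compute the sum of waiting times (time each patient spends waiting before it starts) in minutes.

FIFO (arrival order): #104 #111 #118 #125.
#104: waits 0, runs 0→5
#111: waits 5, runs 5→9
#118: waits 9, runs 9→11
#125: waits 11, runs 11→14
Sum = 0+5+9+11 = 25.

25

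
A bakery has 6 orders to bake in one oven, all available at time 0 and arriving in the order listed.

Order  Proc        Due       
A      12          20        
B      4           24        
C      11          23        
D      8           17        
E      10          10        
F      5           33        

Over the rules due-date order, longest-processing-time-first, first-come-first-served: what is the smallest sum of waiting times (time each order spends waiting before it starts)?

135

EDD (increasing due date): E D A C B F.
E: waits 0, runs 0→10
D: waits 10, runs 10→18
A: waits 18, runs 18→30
C: waits 30, runs 30→41
B: waits 41, runs 41→45
F: waits 45, runs 45→50
Sum = 0+10+18+30+41+45 = 144.
LPT (decreasing processing time): A C E D F B.
A: waits 0, runs 0→12
C: waits 12, runs 12→23
E: waits 23, runs 23→33
D: waits 33, runs 33→41
F: waits 41, runs 41→46
B: waits 46, runs 46→50
Sum = 0+12+23+33+41+46 = 155.
FIFO (arrival order): A B C D E F.
A: waits 0, runs 0→12
B: waits 12, runs 12→16
C: waits 16, runs 16→27
D: waits 27, runs 27→35
E: waits 35, runs 35→45
F: waits 45, runs 45→50
Sum = 0+12+16+27+35+45 = 135.
EDD 144, LPT 155, FIFO 135 → minimum 135.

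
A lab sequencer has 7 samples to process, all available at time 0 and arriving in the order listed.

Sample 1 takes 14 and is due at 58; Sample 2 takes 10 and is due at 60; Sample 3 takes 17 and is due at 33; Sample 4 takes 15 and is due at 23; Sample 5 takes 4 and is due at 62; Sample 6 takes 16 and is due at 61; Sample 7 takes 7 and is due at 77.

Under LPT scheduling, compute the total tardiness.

LPT (decreasing processing time): Sample 3 Sample 6 Sample 4 Sample 1 Sample 2 Sample 7 Sample 5.
Sample 3: 0→17, due 33, tardiness 0
Sample 6: 17→33, due 61, tardiness 0
Sample 4: 33→48, due 23, tardiness 25
Sample 1: 48→62, due 58, tardiness 4
Sample 2: 62→72, due 60, tardiness 12
Sample 7: 72→79, due 77, tardiness 2
Sample 5: 79→83, due 62, tardiness 21
Sum = 0+0+25+4+12+2+21 = 64.

64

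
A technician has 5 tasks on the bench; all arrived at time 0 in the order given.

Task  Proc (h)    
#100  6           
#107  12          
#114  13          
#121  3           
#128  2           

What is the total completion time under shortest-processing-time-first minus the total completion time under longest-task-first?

-62

SPT (increasing processing time): #128 #121 #100 #107 #114.
#128: 0→2
#121: 2→5
#100: 5→11
#107: 11→23
#114: 23→36
Sum = 2+5+11+23+36 = 77.
LPT (decreasing processing time): #114 #107 #100 #121 #128.
#114: 0→13
#107: 13→25
#100: 25→31
#121: 31→34
#128: 34→36
Sum = 13+25+31+34+36 = 139.
Difference = 77 − 139 = -62.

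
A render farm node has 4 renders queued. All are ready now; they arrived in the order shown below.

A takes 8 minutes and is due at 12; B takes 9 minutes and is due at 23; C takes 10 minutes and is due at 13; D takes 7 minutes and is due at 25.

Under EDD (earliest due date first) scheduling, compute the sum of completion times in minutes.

87

EDD (increasing due date): A C B D.
A: 0→8
C: 8→18
B: 18→27
D: 27→34
Sum = 8+18+27+34 = 87.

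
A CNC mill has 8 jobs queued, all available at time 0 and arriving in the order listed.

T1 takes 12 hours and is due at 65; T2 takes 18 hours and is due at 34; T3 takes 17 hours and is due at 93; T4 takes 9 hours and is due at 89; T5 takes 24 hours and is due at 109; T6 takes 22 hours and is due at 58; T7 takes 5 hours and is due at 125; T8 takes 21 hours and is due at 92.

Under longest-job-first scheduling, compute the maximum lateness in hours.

51

LPT (decreasing processing time): T5 T6 T8 T2 T3 T1 T4 T7.
T5: 0→24, due 109, lateness -85
T6: 24→46, due 58, lateness -12
T8: 46→67, due 92, lateness -25
T2: 67→85, due 34, lateness 51
T3: 85→102, due 93, lateness 9
T1: 102→114, due 65, lateness 49
T4: 114→123, due 89, lateness 34
T7: 123→128, due 125, lateness 3
Maximum = 51.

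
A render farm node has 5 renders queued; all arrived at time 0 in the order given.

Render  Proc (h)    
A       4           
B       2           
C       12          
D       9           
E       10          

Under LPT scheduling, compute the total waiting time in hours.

LPT (decreasing processing time): C E D A B.
C: waits 0, runs 0→12
E: waits 12, runs 12→22
D: waits 22, runs 22→31
A: waits 31, runs 31→35
B: waits 35, runs 35→37
Sum = 0+12+22+31+35 = 100.

100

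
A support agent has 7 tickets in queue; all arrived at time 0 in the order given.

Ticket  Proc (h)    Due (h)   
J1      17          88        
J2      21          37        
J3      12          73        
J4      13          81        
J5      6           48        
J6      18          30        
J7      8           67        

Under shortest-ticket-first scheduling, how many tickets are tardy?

SPT (increasing processing time): J5 J7 J3 J4 J1 J6 J2.
J5: 0→6, due 48, tardiness 0
J7: 6→14, due 67, tardiness 0
J3: 14→26, due 73, tardiness 0
J4: 26→39, due 81, tardiness 0
J1: 39→56, due 88, tardiness 0
J6: 56→74, due 30, tardiness 44
J2: 74→95, due 37, tardiness 58
Late tickets: 2.

2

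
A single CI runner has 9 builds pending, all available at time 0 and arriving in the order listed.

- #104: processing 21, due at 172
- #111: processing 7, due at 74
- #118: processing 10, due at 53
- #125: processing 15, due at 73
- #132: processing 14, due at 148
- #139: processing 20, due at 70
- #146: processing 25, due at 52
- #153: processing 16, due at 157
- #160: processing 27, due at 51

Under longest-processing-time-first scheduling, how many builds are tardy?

LPT (decreasing processing time): #160 #146 #104 #139 #153 #125 #132 #118 #111.
#160: 0→27, due 51, tardiness 0
#146: 27→52, due 52, tardiness 0
#104: 52→73, due 172, tardiness 0
#139: 73→93, due 70, tardiness 23
#153: 93→109, due 157, tardiness 0
#125: 109→124, due 73, tardiness 51
#132: 124→138, due 148, tardiness 0
#118: 138→148, due 53, tardiness 95
#111: 148→155, due 74, tardiness 81
Late builds: 4.

4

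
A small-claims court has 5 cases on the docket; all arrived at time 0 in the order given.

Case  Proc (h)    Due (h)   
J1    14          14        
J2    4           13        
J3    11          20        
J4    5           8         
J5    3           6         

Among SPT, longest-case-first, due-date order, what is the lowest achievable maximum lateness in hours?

17

SPT (increasing processing time): J5 J2 J4 J3 J1.
J5: 0→3, due 6, lateness -3
J2: 3→7, due 13, lateness -6
J4: 7→12, due 8, lateness 4
J3: 12→23, due 20, lateness 3
J1: 23→37, due 14, lateness 23
Maximum = 23.
LPT (decreasing processing time): J1 J3 J4 J2 J5.
J1: 0→14, due 14, lateness 0
J3: 14→25, due 20, lateness 5
J4: 25→30, due 8, lateness 22
J2: 30→34, due 13, lateness 21
J5: 34→37, due 6, lateness 31
Maximum = 31.
EDD (increasing due date): J5 J4 J2 J1 J3.
J5: 0→3, due 6, lateness -3
J4: 3→8, due 8, lateness 0
J2: 8→12, due 13, lateness -1
J1: 12→26, due 14, lateness 12
J3: 26→37, due 20, lateness 17
Maximum = 17.
SPT 23, LPT 31, EDD 17 → minimum 17.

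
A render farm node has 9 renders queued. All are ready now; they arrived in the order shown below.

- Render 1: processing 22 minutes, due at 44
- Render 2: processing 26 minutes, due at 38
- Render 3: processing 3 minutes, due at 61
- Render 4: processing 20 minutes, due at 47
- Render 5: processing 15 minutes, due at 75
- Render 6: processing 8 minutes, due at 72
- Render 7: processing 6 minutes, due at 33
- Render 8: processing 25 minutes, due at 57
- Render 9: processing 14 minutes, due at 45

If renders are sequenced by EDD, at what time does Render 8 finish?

113

EDD (increasing due date): Render 7 Render 2 Render 1 Render 9 Render 4 Render 8 Render 3 Render 6 Render 5.
Render 7: 0→6
Render 2: 6→32
Render 1: 32→54
Render 9: 54→68
Render 4: 68→88
Render 8: 88→113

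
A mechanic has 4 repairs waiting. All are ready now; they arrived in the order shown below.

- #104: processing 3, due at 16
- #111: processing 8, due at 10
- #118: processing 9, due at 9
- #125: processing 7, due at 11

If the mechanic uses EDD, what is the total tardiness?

31

EDD (increasing due date): #118 #111 #125 #104.
#118: 0→9, due 9, tardiness 0
#111: 9→17, due 10, tardiness 7
#125: 17→24, due 11, tardiness 13
#104: 24→27, due 16, tardiness 11
Sum = 0+7+13+11 = 31.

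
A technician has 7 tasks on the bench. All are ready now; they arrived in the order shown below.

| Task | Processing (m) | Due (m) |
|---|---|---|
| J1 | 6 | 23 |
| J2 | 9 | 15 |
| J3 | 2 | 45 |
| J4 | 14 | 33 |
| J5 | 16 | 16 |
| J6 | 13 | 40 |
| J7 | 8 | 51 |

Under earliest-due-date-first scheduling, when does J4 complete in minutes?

45

EDD (increasing due date): J2 J5 J1 J4 J6 J3 J7.
J2: 0→9
J5: 9→25
J1: 25→31
J4: 31→45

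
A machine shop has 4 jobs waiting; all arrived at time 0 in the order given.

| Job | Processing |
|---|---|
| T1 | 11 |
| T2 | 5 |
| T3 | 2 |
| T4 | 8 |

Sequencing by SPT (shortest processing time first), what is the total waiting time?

SPT (increasing processing time): T3 T2 T4 T1.
T3: waits 0, runs 0→2
T2: waits 2, runs 2→7
T4: waits 7, runs 7→15
T1: waits 15, runs 15→26
Sum = 0+2+7+15 = 24.

24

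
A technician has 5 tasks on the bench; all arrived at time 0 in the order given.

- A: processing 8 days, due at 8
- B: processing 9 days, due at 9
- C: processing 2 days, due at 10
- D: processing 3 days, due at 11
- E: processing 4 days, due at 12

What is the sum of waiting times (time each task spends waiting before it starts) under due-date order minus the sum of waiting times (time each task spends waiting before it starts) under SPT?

EDD (increasing due date): A B C D E.
A: waits 0, runs 0→8
B: waits 8, runs 8→17
C: waits 17, runs 17→19
D: waits 19, runs 19→22
E: waits 22, runs 22→26
Sum = 0+8+17+19+22 = 66.
SPT (increasing processing time): C D E A B.
C: waits 0, runs 0→2
D: waits 2, runs 2→5
E: waits 5, runs 5→9
A: waits 9, runs 9→17
B: waits 17, runs 17→26
Sum = 0+2+5+9+17 = 33.
Difference = 66 − 33 = 33.

33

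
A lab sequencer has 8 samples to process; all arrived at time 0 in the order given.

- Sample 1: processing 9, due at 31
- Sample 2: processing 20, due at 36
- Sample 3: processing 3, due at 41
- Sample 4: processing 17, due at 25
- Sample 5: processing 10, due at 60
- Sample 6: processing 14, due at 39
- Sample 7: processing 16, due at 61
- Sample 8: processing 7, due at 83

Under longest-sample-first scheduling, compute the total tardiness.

LPT (decreasing processing time): Sample 2 Sample 4 Sample 7 Sample 6 Sample 5 Sample 1 Sample 8 Sample 3.
Sample 2: 0→20, due 36, tardiness 0
Sample 4: 20→37, due 25, tardiness 12
Sample 7: 37→53, due 61, tardiness 0
Sample 6: 53→67, due 39, tardiness 28
Sample 5: 67→77, due 60, tardiness 17
Sample 1: 77→86, due 31, tardiness 55
Sample 8: 86→93, due 83, tardiness 10
Sample 3: 93→96, due 41, tardiness 55
Sum = 0+12+0+28+17+55+10+55 = 177.

177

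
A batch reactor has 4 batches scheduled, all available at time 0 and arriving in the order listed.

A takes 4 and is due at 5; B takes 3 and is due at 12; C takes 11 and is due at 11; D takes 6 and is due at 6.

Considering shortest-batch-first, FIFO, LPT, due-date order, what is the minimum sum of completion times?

47

SPT (increasing processing time): B A D C.
B: 0→3
A: 3→7
D: 7→13
C: 13→24
Sum = 3+7+13+24 = 47.
FIFO (arrival order): A B C D.
A: 0→4
B: 4→7
C: 7→18
D: 18→24
Sum = 4+7+18+24 = 53.
LPT (decreasing processing time): C D A B.
C: 0→11
D: 11→17
A: 17→21
B: 21→24
Sum = 11+17+21+24 = 73.
EDD (increasing due date): A D C B.
A: 0→4
D: 4→10
C: 10→21
B: 21→24
Sum = 4+10+21+24 = 59.
SPT 47, FIFO 53, LPT 73, EDD 59 → minimum 47.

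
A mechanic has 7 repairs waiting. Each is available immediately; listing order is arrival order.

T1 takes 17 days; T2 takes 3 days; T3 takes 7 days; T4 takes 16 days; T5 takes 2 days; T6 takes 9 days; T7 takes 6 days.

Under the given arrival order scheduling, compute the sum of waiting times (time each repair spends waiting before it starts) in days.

206

FIFO (arrival order): T1 T2 T3 T4 T5 T6 T7.
T1: waits 0, runs 0→17
T2: waits 17, runs 17→20
T3: waits 20, runs 20→27
T4: waits 27, runs 27→43
T5: waits 43, runs 43→45
T6: waits 45, runs 45→54
T7: waits 54, runs 54→60
Sum = 0+17+20+27+43+45+54 = 206.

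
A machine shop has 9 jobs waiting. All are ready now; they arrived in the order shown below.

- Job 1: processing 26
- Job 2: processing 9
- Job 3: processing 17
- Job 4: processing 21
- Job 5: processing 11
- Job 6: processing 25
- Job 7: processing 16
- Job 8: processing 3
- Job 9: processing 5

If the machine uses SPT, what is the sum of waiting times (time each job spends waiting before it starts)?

SPT (increasing processing time): Job 8 Job 9 Job 2 Job 5 Job 7 Job 3 Job 4 Job 6 Job 1.
Job 8: waits 0, runs 0→3
Job 9: waits 3, runs 3→8
Job 2: waits 8, runs 8→17
Job 5: waits 17, runs 17→28
Job 7: waits 28, runs 28→44
Job 3: waits 44, runs 44→61
Job 4: waits 61, runs 61→82
Job 6: waits 82, runs 82→107
Job 1: waits 107, runs 107→133
Sum = 0+3+8+17+28+44+61+82+107 = 350.

350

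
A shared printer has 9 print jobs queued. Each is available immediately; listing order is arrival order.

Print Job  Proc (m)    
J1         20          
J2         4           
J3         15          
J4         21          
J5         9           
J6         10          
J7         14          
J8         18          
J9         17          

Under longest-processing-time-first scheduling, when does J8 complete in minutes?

59

LPT (decreasing processing time): J4 J1 J8 J9 J3 J7 J6 J5 J2.
J4: 0→21
J1: 21→41
J8: 41→59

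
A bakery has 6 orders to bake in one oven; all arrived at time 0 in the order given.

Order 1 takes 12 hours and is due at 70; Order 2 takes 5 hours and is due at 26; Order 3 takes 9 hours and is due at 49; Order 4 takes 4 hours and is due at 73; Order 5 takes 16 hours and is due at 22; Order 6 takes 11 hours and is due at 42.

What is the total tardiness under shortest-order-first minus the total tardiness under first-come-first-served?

-4

SPT (increasing processing time): Order 4 Order 2 Order 3 Order 6 Order 1 Order 5.
Order 4: 0→4, due 73, tardiness 0
Order 2: 4→9, due 26, tardiness 0
Order 3: 9→18, due 49, tardiness 0
Order 6: 18→29, due 42, tardiness 0
Order 1: 29→41, due 70, tardiness 0
Order 5: 41→57, due 22, tardiness 35
Sum = 0+0+0+0+0+35 = 35.
FIFO (arrival order): Order 1 Order 2 Order 3 Order 4 Order 5 Order 6.
Order 1: 0→12, due 70, tardiness 0
Order 2: 12→17, due 26, tardiness 0
Order 3: 17→26, due 49, tardiness 0
Order 4: 26→30, due 73, tardiness 0
Order 5: 30→46, due 22, tardiness 24
Order 6: 46→57, due 42, tardiness 15
Sum = 0+0+0+0+24+15 = 39.
Difference = 35 − 39 = -4.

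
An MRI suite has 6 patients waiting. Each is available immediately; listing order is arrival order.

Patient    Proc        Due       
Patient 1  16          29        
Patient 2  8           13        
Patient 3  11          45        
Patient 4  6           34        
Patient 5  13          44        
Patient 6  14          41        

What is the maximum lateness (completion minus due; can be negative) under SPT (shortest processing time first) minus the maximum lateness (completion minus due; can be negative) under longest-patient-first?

SPT (increasing processing time): Patient 4 Patient 2 Patient 3 Patient 5 Patient 6 Patient 1.
Patient 4: 0→6, due 34, lateness -28
Patient 2: 6→14, due 13, lateness 1
Patient 3: 14→25, due 45, lateness -20
Patient 5: 25→38, due 44, lateness -6
Patient 6: 38→52, due 41, lateness 11
Patient 1: 52→68, due 29, lateness 39
Maximum = 39.
LPT (decreasing processing time): Patient 1 Patient 6 Patient 5 Patient 3 Patient 2 Patient 4.
Patient 1: 0→16, due 29, lateness -13
Patient 6: 16→30, due 41, lateness -11
Patient 5: 30→43, due 44, lateness -1
Patient 3: 43→54, due 45, lateness 9
Patient 2: 54→62, due 13, lateness 49
Patient 4: 62→68, due 34, lateness 34
Maximum = 49.
Difference = 39 − 49 = -10.

-10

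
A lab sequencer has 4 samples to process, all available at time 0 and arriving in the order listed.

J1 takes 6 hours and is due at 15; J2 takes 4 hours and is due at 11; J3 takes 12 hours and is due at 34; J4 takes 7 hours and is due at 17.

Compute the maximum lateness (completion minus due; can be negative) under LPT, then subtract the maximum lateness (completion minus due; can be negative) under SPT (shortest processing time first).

LPT (decreasing processing time): J3 J4 J1 J2.
J3: 0→12, due 34, lateness -22
J4: 12→19, due 17, lateness 2
J1: 19→25, due 15, lateness 10
J2: 25→29, due 11, lateness 18
Maximum = 18.
SPT (increasing processing time): J2 J1 J4 J3.
J2: 0→4, due 11, lateness -7
J1: 4→10, due 15, lateness -5
J4: 10→17, due 17, lateness 0
J3: 17→29, due 34, lateness -5
Maximum = 0.
Difference = 18 − 0 = 18.

18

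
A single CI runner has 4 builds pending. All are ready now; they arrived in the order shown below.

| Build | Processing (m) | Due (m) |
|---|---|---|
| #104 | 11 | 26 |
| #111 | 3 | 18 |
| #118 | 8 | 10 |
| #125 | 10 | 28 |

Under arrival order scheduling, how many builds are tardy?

2

FIFO (arrival order): #104 #111 #118 #125.
#104: 0→11, due 26, tardiness 0
#111: 11→14, due 18, tardiness 0
#118: 14→22, due 10, tardiness 12
#125: 22→32, due 28, tardiness 4
Late builds: 2.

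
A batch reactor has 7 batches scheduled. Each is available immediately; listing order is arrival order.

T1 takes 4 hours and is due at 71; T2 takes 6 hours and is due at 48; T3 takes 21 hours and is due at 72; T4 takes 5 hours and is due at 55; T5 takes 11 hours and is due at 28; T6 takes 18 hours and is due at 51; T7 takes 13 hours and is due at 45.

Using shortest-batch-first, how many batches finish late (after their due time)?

2

SPT (increasing processing time): T1 T4 T2 T5 T7 T6 T3.
T1: 0→4, due 71, tardiness 0
T4: 4→9, due 55, tardiness 0
T2: 9→15, due 48, tardiness 0
T5: 15→26, due 28, tardiness 0
T7: 26→39, due 45, tardiness 0
T6: 39→57, due 51, tardiness 6
T3: 57→78, due 72, tardiness 6
Late batches: 2.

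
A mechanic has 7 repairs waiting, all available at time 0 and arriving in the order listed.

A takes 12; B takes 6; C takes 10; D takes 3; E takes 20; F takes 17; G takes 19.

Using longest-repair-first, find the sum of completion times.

LPT (decreasing processing time): E G F A C B D.
E: 0→20
G: 20→39
F: 39→56
A: 56→68
C: 68→78
B: 78→84
D: 84→87
Sum = 20+39+56+68+78+84+87 = 432.

432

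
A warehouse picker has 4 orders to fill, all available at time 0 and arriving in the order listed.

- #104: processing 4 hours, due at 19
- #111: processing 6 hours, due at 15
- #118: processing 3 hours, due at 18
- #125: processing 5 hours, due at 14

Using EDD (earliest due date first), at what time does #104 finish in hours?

18

EDD (increasing due date): #125 #111 #118 #104.
#125: 0→5
#111: 5→11
#118: 11→14
#104: 14→18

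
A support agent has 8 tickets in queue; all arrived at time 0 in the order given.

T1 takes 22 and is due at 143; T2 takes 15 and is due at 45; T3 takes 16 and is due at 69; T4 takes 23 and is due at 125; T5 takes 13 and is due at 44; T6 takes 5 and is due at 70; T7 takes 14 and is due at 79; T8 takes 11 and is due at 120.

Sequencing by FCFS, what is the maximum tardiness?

45

FIFO (arrival order): T1 T2 T3 T4 T5 T6 T7 T8.
T1: 0→22, due 143, tardiness 0
T2: 22→37, due 45, tardiness 0
T3: 37→53, due 69, tardiness 0
T4: 53→76, due 125, tardiness 0
T5: 76→89, due 44, tardiness 45
T6: 89→94, due 70, tardiness 24
T7: 94→108, due 79, tardiness 29
T8: 108→119, due 120, tardiness 0
Maximum = 45.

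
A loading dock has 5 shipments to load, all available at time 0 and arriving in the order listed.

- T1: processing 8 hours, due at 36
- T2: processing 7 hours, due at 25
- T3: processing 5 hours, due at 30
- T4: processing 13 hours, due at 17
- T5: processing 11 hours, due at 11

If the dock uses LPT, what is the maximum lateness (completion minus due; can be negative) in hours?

14

LPT (decreasing processing time): T4 T5 T1 T2 T3.
T4: 0→13, due 17, lateness -4
T5: 13→24, due 11, lateness 13
T1: 24→32, due 36, lateness -4
T2: 32→39, due 25, lateness 14
T3: 39→44, due 30, lateness 14
Maximum = 14.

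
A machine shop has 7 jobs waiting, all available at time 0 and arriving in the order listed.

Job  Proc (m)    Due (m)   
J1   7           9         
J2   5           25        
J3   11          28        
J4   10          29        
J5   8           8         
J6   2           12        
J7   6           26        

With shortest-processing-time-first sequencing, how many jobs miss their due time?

4

SPT (increasing processing time): J6 J2 J7 J1 J5 J4 J3.
J6: 0→2, due 12, tardiness 0
J2: 2→7, due 25, tardiness 0
J7: 7→13, due 26, tardiness 0
J1: 13→20, due 9, tardiness 11
J5: 20→28, due 8, tardiness 20
J4: 28→38, due 29, tardiness 9
J3: 38→49, due 28, tardiness 21
Late jobs: 4.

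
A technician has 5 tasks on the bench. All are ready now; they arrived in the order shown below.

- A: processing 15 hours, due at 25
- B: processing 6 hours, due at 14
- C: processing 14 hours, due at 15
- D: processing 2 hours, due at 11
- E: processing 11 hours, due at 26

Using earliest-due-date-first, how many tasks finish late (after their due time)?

EDD (increasing due date): D B C A E.
D: 0→2, due 11, tardiness 0
B: 2→8, due 14, tardiness 0
C: 8→22, due 15, tardiness 7
A: 22→37, due 25, tardiness 12
E: 37→48, due 26, tardiness 22
Late tasks: 3.

3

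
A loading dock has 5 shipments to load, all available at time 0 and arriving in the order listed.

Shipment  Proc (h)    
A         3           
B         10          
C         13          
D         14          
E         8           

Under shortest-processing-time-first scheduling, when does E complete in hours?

SPT (increasing processing time): A E B C D.
A: 0→3
E: 3→11

11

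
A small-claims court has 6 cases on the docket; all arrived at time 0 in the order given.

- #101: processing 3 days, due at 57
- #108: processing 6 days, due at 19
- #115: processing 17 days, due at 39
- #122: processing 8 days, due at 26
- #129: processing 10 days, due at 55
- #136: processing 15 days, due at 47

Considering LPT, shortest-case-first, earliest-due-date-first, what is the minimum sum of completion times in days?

LPT (decreasing processing time): #115 #136 #129 #122 #108 #101.
#115: 0→17
#136: 17→32
#129: 32→42
#122: 42→50
#108: 50→56
#101: 56→59
Sum = 17+32+42+50+56+59 = 256.
SPT (increasing processing time): #101 #108 #122 #129 #136 #115.
#101: 0→3
#108: 3→9
#122: 9→17
#129: 17→27
#136: 27→42
#115: 42→59
Sum = 3+9+17+27+42+59 = 157.
EDD (increasing due date): #108 #122 #115 #136 #129 #101.
#108: 0→6
#122: 6→14
#115: 14→31
#136: 31→46
#129: 46→56
#101: 56→59
Sum = 6+14+31+46+56+59 = 212.
LPT 256, SPT 157, EDD 212 → minimum 157.

157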